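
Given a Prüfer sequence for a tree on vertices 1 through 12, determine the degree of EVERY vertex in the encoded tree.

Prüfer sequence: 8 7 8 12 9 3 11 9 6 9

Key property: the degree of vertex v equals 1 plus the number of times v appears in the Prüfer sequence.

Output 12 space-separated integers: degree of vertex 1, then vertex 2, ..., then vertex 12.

p_1 = 8: count[8] becomes 1
p_2 = 7: count[7] becomes 1
p_3 = 8: count[8] becomes 2
p_4 = 12: count[12] becomes 1
p_5 = 9: count[9] becomes 1
p_6 = 3: count[3] becomes 1
p_7 = 11: count[11] becomes 1
p_8 = 9: count[9] becomes 2
p_9 = 6: count[6] becomes 1
p_10 = 9: count[9] becomes 3
Degrees (1 + count): deg[1]=1+0=1, deg[2]=1+0=1, deg[3]=1+1=2, deg[4]=1+0=1, deg[5]=1+0=1, deg[6]=1+1=2, deg[7]=1+1=2, deg[8]=1+2=3, deg[9]=1+3=4, deg[10]=1+0=1, deg[11]=1+1=2, deg[12]=1+1=2

Answer: 1 1 2 1 1 2 2 3 4 1 2 2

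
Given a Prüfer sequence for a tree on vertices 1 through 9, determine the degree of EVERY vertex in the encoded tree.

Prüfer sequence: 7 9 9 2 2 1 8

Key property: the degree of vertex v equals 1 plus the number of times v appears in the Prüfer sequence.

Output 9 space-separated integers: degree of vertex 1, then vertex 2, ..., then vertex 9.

Answer: 2 3 1 1 1 1 2 2 3

Derivation:
p_1 = 7: count[7] becomes 1
p_2 = 9: count[9] becomes 1
p_3 = 9: count[9] becomes 2
p_4 = 2: count[2] becomes 1
p_5 = 2: count[2] becomes 2
p_6 = 1: count[1] becomes 1
p_7 = 8: count[8] becomes 1
Degrees (1 + count): deg[1]=1+1=2, deg[2]=1+2=3, deg[3]=1+0=1, deg[4]=1+0=1, deg[5]=1+0=1, deg[6]=1+0=1, deg[7]=1+1=2, deg[8]=1+1=2, deg[9]=1+2=3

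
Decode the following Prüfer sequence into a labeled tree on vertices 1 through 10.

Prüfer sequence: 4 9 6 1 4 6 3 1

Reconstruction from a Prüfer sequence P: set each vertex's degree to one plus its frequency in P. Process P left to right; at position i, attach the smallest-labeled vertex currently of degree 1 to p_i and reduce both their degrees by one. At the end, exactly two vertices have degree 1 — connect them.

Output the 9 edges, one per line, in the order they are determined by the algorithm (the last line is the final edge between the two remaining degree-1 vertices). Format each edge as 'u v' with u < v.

Initial degrees: {1:3, 2:1, 3:2, 4:3, 5:1, 6:3, 7:1, 8:1, 9:2, 10:1}
Step 1: smallest deg-1 vertex = 2, p_1 = 4. Add edge {2,4}. Now deg[2]=0, deg[4]=2.
Step 2: smallest deg-1 vertex = 5, p_2 = 9. Add edge {5,9}. Now deg[5]=0, deg[9]=1.
Step 3: smallest deg-1 vertex = 7, p_3 = 6. Add edge {6,7}. Now deg[7]=0, deg[6]=2.
Step 4: smallest deg-1 vertex = 8, p_4 = 1. Add edge {1,8}. Now deg[8]=0, deg[1]=2.
Step 5: smallest deg-1 vertex = 9, p_5 = 4. Add edge {4,9}. Now deg[9]=0, deg[4]=1.
Step 6: smallest deg-1 vertex = 4, p_6 = 6. Add edge {4,6}. Now deg[4]=0, deg[6]=1.
Step 7: smallest deg-1 vertex = 6, p_7 = 3. Add edge {3,6}. Now deg[6]=0, deg[3]=1.
Step 8: smallest deg-1 vertex = 3, p_8 = 1. Add edge {1,3}. Now deg[3]=0, deg[1]=1.
Final: two remaining deg-1 vertices are 1, 10. Add edge {1,10}.

Answer: 2 4
5 9
6 7
1 8
4 9
4 6
3 6
1 3
1 10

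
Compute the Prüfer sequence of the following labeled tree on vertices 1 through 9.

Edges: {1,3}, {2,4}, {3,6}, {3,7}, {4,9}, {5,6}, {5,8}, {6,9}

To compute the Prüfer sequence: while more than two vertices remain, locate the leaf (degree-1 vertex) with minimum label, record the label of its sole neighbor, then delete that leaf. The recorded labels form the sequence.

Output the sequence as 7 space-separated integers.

Answer: 3 4 9 3 6 5 6

Derivation:
Step 1: leaves = {1,2,7,8}. Remove smallest leaf 1, emit neighbor 3.
Step 2: leaves = {2,7,8}. Remove smallest leaf 2, emit neighbor 4.
Step 3: leaves = {4,7,8}. Remove smallest leaf 4, emit neighbor 9.
Step 4: leaves = {7,8,9}. Remove smallest leaf 7, emit neighbor 3.
Step 5: leaves = {3,8,9}. Remove smallest leaf 3, emit neighbor 6.
Step 6: leaves = {8,9}. Remove smallest leaf 8, emit neighbor 5.
Step 7: leaves = {5,9}. Remove smallest leaf 5, emit neighbor 6.
Done: 2 vertices remain (6, 9). Sequence = [3 4 9 3 6 5 6]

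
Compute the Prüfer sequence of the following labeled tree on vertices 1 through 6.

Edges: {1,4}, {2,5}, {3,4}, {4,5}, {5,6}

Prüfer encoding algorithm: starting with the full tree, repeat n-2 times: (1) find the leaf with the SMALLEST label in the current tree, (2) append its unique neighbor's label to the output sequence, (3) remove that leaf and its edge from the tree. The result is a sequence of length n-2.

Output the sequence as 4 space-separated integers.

Answer: 4 5 4 5

Derivation:
Step 1: leaves = {1,2,3,6}. Remove smallest leaf 1, emit neighbor 4.
Step 2: leaves = {2,3,6}. Remove smallest leaf 2, emit neighbor 5.
Step 3: leaves = {3,6}. Remove smallest leaf 3, emit neighbor 4.
Step 4: leaves = {4,6}. Remove smallest leaf 4, emit neighbor 5.
Done: 2 vertices remain (5, 6). Sequence = [4 5 4 5]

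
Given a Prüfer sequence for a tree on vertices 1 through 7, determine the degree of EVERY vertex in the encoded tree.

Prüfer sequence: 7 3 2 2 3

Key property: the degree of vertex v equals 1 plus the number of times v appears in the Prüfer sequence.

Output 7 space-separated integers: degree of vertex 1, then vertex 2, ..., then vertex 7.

p_1 = 7: count[7] becomes 1
p_2 = 3: count[3] becomes 1
p_3 = 2: count[2] becomes 1
p_4 = 2: count[2] becomes 2
p_5 = 3: count[3] becomes 2
Degrees (1 + count): deg[1]=1+0=1, deg[2]=1+2=3, deg[3]=1+2=3, deg[4]=1+0=1, deg[5]=1+0=1, deg[6]=1+0=1, deg[7]=1+1=2

Answer: 1 3 3 1 1 1 2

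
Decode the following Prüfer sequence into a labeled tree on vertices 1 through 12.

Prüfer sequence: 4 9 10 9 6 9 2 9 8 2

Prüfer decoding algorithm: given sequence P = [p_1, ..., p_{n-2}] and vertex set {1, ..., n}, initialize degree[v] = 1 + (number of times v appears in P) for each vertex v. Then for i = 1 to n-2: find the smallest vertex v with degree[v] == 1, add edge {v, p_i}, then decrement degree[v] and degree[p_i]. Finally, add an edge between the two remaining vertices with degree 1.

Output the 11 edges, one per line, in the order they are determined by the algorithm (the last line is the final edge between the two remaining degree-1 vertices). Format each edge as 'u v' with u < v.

Initial degrees: {1:1, 2:3, 3:1, 4:2, 5:1, 6:2, 7:1, 8:2, 9:5, 10:2, 11:1, 12:1}
Step 1: smallest deg-1 vertex = 1, p_1 = 4. Add edge {1,4}. Now deg[1]=0, deg[4]=1.
Step 2: smallest deg-1 vertex = 3, p_2 = 9. Add edge {3,9}. Now deg[3]=0, deg[9]=4.
Step 3: smallest deg-1 vertex = 4, p_3 = 10. Add edge {4,10}. Now deg[4]=0, deg[10]=1.
Step 4: smallest deg-1 vertex = 5, p_4 = 9. Add edge {5,9}. Now deg[5]=0, deg[9]=3.
Step 5: smallest deg-1 vertex = 7, p_5 = 6. Add edge {6,7}. Now deg[7]=0, deg[6]=1.
Step 6: smallest deg-1 vertex = 6, p_6 = 9. Add edge {6,9}. Now deg[6]=0, deg[9]=2.
Step 7: smallest deg-1 vertex = 10, p_7 = 2. Add edge {2,10}. Now deg[10]=0, deg[2]=2.
Step 8: smallest deg-1 vertex = 11, p_8 = 9. Add edge {9,11}. Now deg[11]=0, deg[9]=1.
Step 9: smallest deg-1 vertex = 9, p_9 = 8. Add edge {8,9}. Now deg[9]=0, deg[8]=1.
Step 10: smallest deg-1 vertex = 8, p_10 = 2. Add edge {2,8}. Now deg[8]=0, deg[2]=1.
Final: two remaining deg-1 vertices are 2, 12. Add edge {2,12}.

Answer: 1 4
3 9
4 10
5 9
6 7
6 9
2 10
9 11
8 9
2 8
2 12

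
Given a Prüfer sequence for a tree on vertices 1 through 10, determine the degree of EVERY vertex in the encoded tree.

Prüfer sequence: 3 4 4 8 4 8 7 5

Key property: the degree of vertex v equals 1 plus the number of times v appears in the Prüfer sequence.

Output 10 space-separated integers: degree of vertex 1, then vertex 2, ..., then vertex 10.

p_1 = 3: count[3] becomes 1
p_2 = 4: count[4] becomes 1
p_3 = 4: count[4] becomes 2
p_4 = 8: count[8] becomes 1
p_5 = 4: count[4] becomes 3
p_6 = 8: count[8] becomes 2
p_7 = 7: count[7] becomes 1
p_8 = 5: count[5] becomes 1
Degrees (1 + count): deg[1]=1+0=1, deg[2]=1+0=1, deg[3]=1+1=2, deg[4]=1+3=4, deg[5]=1+1=2, deg[6]=1+0=1, deg[7]=1+1=2, deg[8]=1+2=3, deg[9]=1+0=1, deg[10]=1+0=1

Answer: 1 1 2 4 2 1 2 3 1 1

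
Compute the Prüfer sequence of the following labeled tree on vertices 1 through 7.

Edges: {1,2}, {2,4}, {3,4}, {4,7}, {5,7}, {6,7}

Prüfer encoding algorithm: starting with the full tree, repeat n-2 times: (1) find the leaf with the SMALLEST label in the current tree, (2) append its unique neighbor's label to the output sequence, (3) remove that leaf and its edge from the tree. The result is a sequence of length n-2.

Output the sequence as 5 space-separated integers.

Step 1: leaves = {1,3,5,6}. Remove smallest leaf 1, emit neighbor 2.
Step 2: leaves = {2,3,5,6}. Remove smallest leaf 2, emit neighbor 4.
Step 3: leaves = {3,5,6}. Remove smallest leaf 3, emit neighbor 4.
Step 4: leaves = {4,5,6}. Remove smallest leaf 4, emit neighbor 7.
Step 5: leaves = {5,6}. Remove smallest leaf 5, emit neighbor 7.
Done: 2 vertices remain (6, 7). Sequence = [2 4 4 7 7]

Answer: 2 4 4 7 7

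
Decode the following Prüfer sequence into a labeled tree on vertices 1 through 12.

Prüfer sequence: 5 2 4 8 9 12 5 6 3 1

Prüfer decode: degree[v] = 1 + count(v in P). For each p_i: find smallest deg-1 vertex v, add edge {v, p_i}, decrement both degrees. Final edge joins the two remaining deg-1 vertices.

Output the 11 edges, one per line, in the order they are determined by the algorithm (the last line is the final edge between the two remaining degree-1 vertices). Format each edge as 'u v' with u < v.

Initial degrees: {1:2, 2:2, 3:2, 4:2, 5:3, 6:2, 7:1, 8:2, 9:2, 10:1, 11:1, 12:2}
Step 1: smallest deg-1 vertex = 7, p_1 = 5. Add edge {5,7}. Now deg[7]=0, deg[5]=2.
Step 2: smallest deg-1 vertex = 10, p_2 = 2. Add edge {2,10}. Now deg[10]=0, deg[2]=1.
Step 3: smallest deg-1 vertex = 2, p_3 = 4. Add edge {2,4}. Now deg[2]=0, deg[4]=1.
Step 4: smallest deg-1 vertex = 4, p_4 = 8. Add edge {4,8}. Now deg[4]=0, deg[8]=1.
Step 5: smallest deg-1 vertex = 8, p_5 = 9. Add edge {8,9}. Now deg[8]=0, deg[9]=1.
Step 6: smallest deg-1 vertex = 9, p_6 = 12. Add edge {9,12}. Now deg[9]=0, deg[12]=1.
Step 7: smallest deg-1 vertex = 11, p_7 = 5. Add edge {5,11}. Now deg[11]=0, deg[5]=1.
Step 8: smallest deg-1 vertex = 5, p_8 = 6. Add edge {5,6}. Now deg[5]=0, deg[6]=1.
Step 9: smallest deg-1 vertex = 6, p_9 = 3. Add edge {3,6}. Now deg[6]=0, deg[3]=1.
Step 10: smallest deg-1 vertex = 3, p_10 = 1. Add edge {1,3}. Now deg[3]=0, deg[1]=1.
Final: two remaining deg-1 vertices are 1, 12. Add edge {1,12}.

Answer: 5 7
2 10
2 4
4 8
8 9
9 12
5 11
5 6
3 6
1 3
1 12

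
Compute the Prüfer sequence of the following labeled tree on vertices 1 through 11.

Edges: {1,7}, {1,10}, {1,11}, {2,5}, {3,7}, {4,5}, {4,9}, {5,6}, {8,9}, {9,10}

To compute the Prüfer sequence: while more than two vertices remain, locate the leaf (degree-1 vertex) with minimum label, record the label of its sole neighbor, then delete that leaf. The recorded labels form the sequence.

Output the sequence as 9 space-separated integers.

Step 1: leaves = {2,3,6,8,11}. Remove smallest leaf 2, emit neighbor 5.
Step 2: leaves = {3,6,8,11}. Remove smallest leaf 3, emit neighbor 7.
Step 3: leaves = {6,7,8,11}. Remove smallest leaf 6, emit neighbor 5.
Step 4: leaves = {5,7,8,11}. Remove smallest leaf 5, emit neighbor 4.
Step 5: leaves = {4,7,8,11}. Remove smallest leaf 4, emit neighbor 9.
Step 6: leaves = {7,8,11}. Remove smallest leaf 7, emit neighbor 1.
Step 7: leaves = {8,11}. Remove smallest leaf 8, emit neighbor 9.
Step 8: leaves = {9,11}. Remove smallest leaf 9, emit neighbor 10.
Step 9: leaves = {10,11}. Remove smallest leaf 10, emit neighbor 1.
Done: 2 vertices remain (1, 11). Sequence = [5 7 5 4 9 1 9 10 1]

Answer: 5 7 5 4 9 1 9 10 1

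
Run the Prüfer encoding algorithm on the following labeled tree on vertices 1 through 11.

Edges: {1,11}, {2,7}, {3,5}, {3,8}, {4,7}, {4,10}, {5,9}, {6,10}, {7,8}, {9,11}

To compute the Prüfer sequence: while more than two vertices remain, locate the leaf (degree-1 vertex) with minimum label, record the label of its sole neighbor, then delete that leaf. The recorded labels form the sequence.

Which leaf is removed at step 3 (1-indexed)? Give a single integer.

Step 1: current leaves = {1,2,6}. Remove leaf 1 (neighbor: 11).
Step 2: current leaves = {2,6,11}. Remove leaf 2 (neighbor: 7).
Step 3: current leaves = {6,11}. Remove leaf 6 (neighbor: 10).

Answer: 6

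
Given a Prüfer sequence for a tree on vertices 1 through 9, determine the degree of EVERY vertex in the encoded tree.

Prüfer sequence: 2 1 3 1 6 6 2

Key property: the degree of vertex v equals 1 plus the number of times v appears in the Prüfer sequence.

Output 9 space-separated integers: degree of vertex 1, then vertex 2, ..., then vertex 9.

p_1 = 2: count[2] becomes 1
p_2 = 1: count[1] becomes 1
p_3 = 3: count[3] becomes 1
p_4 = 1: count[1] becomes 2
p_5 = 6: count[6] becomes 1
p_6 = 6: count[6] becomes 2
p_7 = 2: count[2] becomes 2
Degrees (1 + count): deg[1]=1+2=3, deg[2]=1+2=3, deg[3]=1+1=2, deg[4]=1+0=1, deg[5]=1+0=1, deg[6]=1+2=3, deg[7]=1+0=1, deg[8]=1+0=1, deg[9]=1+0=1

Answer: 3 3 2 1 1 3 1 1 1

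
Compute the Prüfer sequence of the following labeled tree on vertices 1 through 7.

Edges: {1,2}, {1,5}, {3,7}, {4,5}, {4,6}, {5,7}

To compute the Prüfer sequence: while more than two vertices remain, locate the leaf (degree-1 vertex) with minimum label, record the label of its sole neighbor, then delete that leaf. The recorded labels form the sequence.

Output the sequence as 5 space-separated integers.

Answer: 1 5 7 4 5

Derivation:
Step 1: leaves = {2,3,6}. Remove smallest leaf 2, emit neighbor 1.
Step 2: leaves = {1,3,6}. Remove smallest leaf 1, emit neighbor 5.
Step 3: leaves = {3,6}. Remove smallest leaf 3, emit neighbor 7.
Step 4: leaves = {6,7}. Remove smallest leaf 6, emit neighbor 4.
Step 5: leaves = {4,7}. Remove smallest leaf 4, emit neighbor 5.
Done: 2 vertices remain (5, 7). Sequence = [1 5 7 4 5]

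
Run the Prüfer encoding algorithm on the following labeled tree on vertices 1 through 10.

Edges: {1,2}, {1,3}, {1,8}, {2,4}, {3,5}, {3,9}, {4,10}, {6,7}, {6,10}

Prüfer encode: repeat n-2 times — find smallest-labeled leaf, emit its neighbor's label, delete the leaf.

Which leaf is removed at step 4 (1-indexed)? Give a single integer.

Step 1: current leaves = {5,7,8,9}. Remove leaf 5 (neighbor: 3).
Step 2: current leaves = {7,8,9}. Remove leaf 7 (neighbor: 6).
Step 3: current leaves = {6,8,9}. Remove leaf 6 (neighbor: 10).
Step 4: current leaves = {8,9,10}. Remove leaf 8 (neighbor: 1).

Answer: 8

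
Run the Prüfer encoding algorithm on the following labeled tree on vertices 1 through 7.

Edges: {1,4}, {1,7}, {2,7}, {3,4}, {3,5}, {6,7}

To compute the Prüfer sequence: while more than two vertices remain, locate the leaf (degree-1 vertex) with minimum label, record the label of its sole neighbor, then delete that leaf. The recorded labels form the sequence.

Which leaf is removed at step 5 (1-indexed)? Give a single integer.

Answer: 1

Derivation:
Step 1: current leaves = {2,5,6}. Remove leaf 2 (neighbor: 7).
Step 2: current leaves = {5,6}. Remove leaf 5 (neighbor: 3).
Step 3: current leaves = {3,6}. Remove leaf 3 (neighbor: 4).
Step 4: current leaves = {4,6}. Remove leaf 4 (neighbor: 1).
Step 5: current leaves = {1,6}. Remove leaf 1 (neighbor: 7).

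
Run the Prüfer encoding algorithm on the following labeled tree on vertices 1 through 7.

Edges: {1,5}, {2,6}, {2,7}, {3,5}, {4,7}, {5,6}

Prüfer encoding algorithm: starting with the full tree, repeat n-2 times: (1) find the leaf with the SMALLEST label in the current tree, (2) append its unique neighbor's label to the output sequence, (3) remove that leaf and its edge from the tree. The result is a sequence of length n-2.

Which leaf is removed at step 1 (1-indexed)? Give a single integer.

Step 1: current leaves = {1,3,4}. Remove leaf 1 (neighbor: 5).

Answer: 1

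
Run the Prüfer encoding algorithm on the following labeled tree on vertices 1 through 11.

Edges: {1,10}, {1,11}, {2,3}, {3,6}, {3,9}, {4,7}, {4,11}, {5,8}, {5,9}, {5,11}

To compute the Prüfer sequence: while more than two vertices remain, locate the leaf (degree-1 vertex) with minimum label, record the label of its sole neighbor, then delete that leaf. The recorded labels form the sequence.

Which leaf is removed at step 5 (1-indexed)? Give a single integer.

Step 1: current leaves = {2,6,7,8,10}. Remove leaf 2 (neighbor: 3).
Step 2: current leaves = {6,7,8,10}. Remove leaf 6 (neighbor: 3).
Step 3: current leaves = {3,7,8,10}. Remove leaf 3 (neighbor: 9).
Step 4: current leaves = {7,8,9,10}. Remove leaf 7 (neighbor: 4).
Step 5: current leaves = {4,8,9,10}. Remove leaf 4 (neighbor: 11).

Answer: 4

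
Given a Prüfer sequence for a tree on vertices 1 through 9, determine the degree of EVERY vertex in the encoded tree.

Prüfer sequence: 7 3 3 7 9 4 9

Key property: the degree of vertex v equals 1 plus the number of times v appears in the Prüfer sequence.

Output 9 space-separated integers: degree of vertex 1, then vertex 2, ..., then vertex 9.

p_1 = 7: count[7] becomes 1
p_2 = 3: count[3] becomes 1
p_3 = 3: count[3] becomes 2
p_4 = 7: count[7] becomes 2
p_5 = 9: count[9] becomes 1
p_6 = 4: count[4] becomes 1
p_7 = 9: count[9] becomes 2
Degrees (1 + count): deg[1]=1+0=1, deg[2]=1+0=1, deg[3]=1+2=3, deg[4]=1+1=2, deg[5]=1+0=1, deg[6]=1+0=1, deg[7]=1+2=3, deg[8]=1+0=1, deg[9]=1+2=3

Answer: 1 1 3 2 1 1 3 1 3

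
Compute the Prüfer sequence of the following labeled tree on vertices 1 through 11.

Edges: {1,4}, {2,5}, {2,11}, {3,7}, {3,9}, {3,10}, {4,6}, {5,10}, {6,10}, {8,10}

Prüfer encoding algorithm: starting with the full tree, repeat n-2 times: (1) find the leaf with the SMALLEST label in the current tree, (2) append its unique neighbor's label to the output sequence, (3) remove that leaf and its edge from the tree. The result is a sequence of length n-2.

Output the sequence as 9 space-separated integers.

Answer: 4 6 10 3 10 3 10 5 2

Derivation:
Step 1: leaves = {1,7,8,9,11}. Remove smallest leaf 1, emit neighbor 4.
Step 2: leaves = {4,7,8,9,11}. Remove smallest leaf 4, emit neighbor 6.
Step 3: leaves = {6,7,8,9,11}. Remove smallest leaf 6, emit neighbor 10.
Step 4: leaves = {7,8,9,11}. Remove smallest leaf 7, emit neighbor 3.
Step 5: leaves = {8,9,11}. Remove smallest leaf 8, emit neighbor 10.
Step 6: leaves = {9,11}. Remove smallest leaf 9, emit neighbor 3.
Step 7: leaves = {3,11}. Remove smallest leaf 3, emit neighbor 10.
Step 8: leaves = {10,11}. Remove smallest leaf 10, emit neighbor 5.
Step 9: leaves = {5,11}. Remove smallest leaf 5, emit neighbor 2.
Done: 2 vertices remain (2, 11). Sequence = [4 6 10 3 10 3 10 5 2]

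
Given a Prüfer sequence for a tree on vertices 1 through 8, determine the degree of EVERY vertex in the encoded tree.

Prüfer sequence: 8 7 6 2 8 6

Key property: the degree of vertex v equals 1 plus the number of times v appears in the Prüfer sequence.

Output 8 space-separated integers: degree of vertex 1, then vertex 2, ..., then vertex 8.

p_1 = 8: count[8] becomes 1
p_2 = 7: count[7] becomes 1
p_3 = 6: count[6] becomes 1
p_4 = 2: count[2] becomes 1
p_5 = 8: count[8] becomes 2
p_6 = 6: count[6] becomes 2
Degrees (1 + count): deg[1]=1+0=1, deg[2]=1+1=2, deg[3]=1+0=1, deg[4]=1+0=1, deg[5]=1+0=1, deg[6]=1+2=3, deg[7]=1+1=2, deg[8]=1+2=3

Answer: 1 2 1 1 1 3 2 3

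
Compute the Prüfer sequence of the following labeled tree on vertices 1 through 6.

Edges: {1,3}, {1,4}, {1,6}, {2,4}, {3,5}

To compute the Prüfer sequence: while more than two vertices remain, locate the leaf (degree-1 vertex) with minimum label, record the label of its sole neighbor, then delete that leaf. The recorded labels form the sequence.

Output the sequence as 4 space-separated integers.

Step 1: leaves = {2,5,6}. Remove smallest leaf 2, emit neighbor 4.
Step 2: leaves = {4,5,6}. Remove smallest leaf 4, emit neighbor 1.
Step 3: leaves = {5,6}. Remove smallest leaf 5, emit neighbor 3.
Step 4: leaves = {3,6}. Remove smallest leaf 3, emit neighbor 1.
Done: 2 vertices remain (1, 6). Sequence = [4 1 3 1]

Answer: 4 1 3 1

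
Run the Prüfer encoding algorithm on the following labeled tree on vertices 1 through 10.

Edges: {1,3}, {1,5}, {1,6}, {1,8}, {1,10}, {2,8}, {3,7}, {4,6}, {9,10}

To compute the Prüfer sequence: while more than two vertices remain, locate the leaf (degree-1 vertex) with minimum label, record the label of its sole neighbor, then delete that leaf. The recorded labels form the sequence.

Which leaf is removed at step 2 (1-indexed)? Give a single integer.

Step 1: current leaves = {2,4,5,7,9}. Remove leaf 2 (neighbor: 8).
Step 2: current leaves = {4,5,7,8,9}. Remove leaf 4 (neighbor: 6).

Answer: 4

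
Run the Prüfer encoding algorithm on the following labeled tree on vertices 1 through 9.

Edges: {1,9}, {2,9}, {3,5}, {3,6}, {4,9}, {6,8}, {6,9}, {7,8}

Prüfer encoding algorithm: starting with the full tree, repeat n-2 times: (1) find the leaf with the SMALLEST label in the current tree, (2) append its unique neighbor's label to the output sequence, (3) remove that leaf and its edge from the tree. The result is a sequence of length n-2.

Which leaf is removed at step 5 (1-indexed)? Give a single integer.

Step 1: current leaves = {1,2,4,5,7}. Remove leaf 1 (neighbor: 9).
Step 2: current leaves = {2,4,5,7}. Remove leaf 2 (neighbor: 9).
Step 3: current leaves = {4,5,7}. Remove leaf 4 (neighbor: 9).
Step 4: current leaves = {5,7,9}. Remove leaf 5 (neighbor: 3).
Step 5: current leaves = {3,7,9}. Remove leaf 3 (neighbor: 6).

Answer: 3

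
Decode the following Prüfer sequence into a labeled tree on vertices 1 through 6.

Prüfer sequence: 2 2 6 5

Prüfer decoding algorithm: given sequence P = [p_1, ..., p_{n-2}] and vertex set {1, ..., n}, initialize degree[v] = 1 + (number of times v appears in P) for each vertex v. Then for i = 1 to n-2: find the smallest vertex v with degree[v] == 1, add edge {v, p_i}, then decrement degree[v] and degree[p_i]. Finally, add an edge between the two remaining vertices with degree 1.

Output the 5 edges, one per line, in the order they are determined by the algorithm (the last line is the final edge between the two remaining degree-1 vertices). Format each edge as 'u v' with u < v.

Initial degrees: {1:1, 2:3, 3:1, 4:1, 5:2, 6:2}
Step 1: smallest deg-1 vertex = 1, p_1 = 2. Add edge {1,2}. Now deg[1]=0, deg[2]=2.
Step 2: smallest deg-1 vertex = 3, p_2 = 2. Add edge {2,3}. Now deg[3]=0, deg[2]=1.
Step 3: smallest deg-1 vertex = 2, p_3 = 6. Add edge {2,6}. Now deg[2]=0, deg[6]=1.
Step 4: smallest deg-1 vertex = 4, p_4 = 5. Add edge {4,5}. Now deg[4]=0, deg[5]=1.
Final: two remaining deg-1 vertices are 5, 6. Add edge {5,6}.

Answer: 1 2
2 3
2 6
4 5
5 6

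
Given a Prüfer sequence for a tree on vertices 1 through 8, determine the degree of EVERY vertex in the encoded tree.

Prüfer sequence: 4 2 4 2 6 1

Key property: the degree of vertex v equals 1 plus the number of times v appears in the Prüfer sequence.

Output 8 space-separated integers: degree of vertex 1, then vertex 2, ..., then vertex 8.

p_1 = 4: count[4] becomes 1
p_2 = 2: count[2] becomes 1
p_3 = 4: count[4] becomes 2
p_4 = 2: count[2] becomes 2
p_5 = 6: count[6] becomes 1
p_6 = 1: count[1] becomes 1
Degrees (1 + count): deg[1]=1+1=2, deg[2]=1+2=3, deg[3]=1+0=1, deg[4]=1+2=3, deg[5]=1+0=1, deg[6]=1+1=2, deg[7]=1+0=1, deg[8]=1+0=1

Answer: 2 3 1 3 1 2 1 1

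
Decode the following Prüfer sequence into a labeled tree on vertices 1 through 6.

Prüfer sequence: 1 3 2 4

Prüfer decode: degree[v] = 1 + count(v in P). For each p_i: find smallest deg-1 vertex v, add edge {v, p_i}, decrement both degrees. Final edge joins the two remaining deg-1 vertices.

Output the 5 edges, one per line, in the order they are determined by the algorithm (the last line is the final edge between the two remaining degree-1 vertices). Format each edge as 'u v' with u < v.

Initial degrees: {1:2, 2:2, 3:2, 4:2, 5:1, 6:1}
Step 1: smallest deg-1 vertex = 5, p_1 = 1. Add edge {1,5}. Now deg[5]=0, deg[1]=1.
Step 2: smallest deg-1 vertex = 1, p_2 = 3. Add edge {1,3}. Now deg[1]=0, deg[3]=1.
Step 3: smallest deg-1 vertex = 3, p_3 = 2. Add edge {2,3}. Now deg[3]=0, deg[2]=1.
Step 4: smallest deg-1 vertex = 2, p_4 = 4. Add edge {2,4}. Now deg[2]=0, deg[4]=1.
Final: two remaining deg-1 vertices are 4, 6. Add edge {4,6}.

Answer: 1 5
1 3
2 3
2 4
4 6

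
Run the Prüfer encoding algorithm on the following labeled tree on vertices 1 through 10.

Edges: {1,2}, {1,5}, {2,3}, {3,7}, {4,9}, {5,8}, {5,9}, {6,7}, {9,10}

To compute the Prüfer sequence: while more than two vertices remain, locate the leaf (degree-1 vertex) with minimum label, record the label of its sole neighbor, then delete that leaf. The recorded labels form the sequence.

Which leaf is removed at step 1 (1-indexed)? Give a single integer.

Step 1: current leaves = {4,6,8,10}. Remove leaf 4 (neighbor: 9).

Answer: 4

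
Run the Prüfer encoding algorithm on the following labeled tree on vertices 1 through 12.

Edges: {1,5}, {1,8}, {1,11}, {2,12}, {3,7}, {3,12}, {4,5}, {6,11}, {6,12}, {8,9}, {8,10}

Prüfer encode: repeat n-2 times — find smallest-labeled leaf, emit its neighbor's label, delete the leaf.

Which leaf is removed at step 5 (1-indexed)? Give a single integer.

Answer: 3

Derivation:
Step 1: current leaves = {2,4,7,9,10}. Remove leaf 2 (neighbor: 12).
Step 2: current leaves = {4,7,9,10}. Remove leaf 4 (neighbor: 5).
Step 3: current leaves = {5,7,9,10}. Remove leaf 5 (neighbor: 1).
Step 4: current leaves = {7,9,10}. Remove leaf 7 (neighbor: 3).
Step 5: current leaves = {3,9,10}. Remove leaf 3 (neighbor: 12).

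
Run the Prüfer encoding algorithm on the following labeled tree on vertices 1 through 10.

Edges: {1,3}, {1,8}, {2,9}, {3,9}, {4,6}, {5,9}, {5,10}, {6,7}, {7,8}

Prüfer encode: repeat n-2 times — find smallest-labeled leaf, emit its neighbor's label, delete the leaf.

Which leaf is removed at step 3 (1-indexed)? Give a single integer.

Step 1: current leaves = {2,4,10}. Remove leaf 2 (neighbor: 9).
Step 2: current leaves = {4,10}. Remove leaf 4 (neighbor: 6).
Step 3: current leaves = {6,10}. Remove leaf 6 (neighbor: 7).

Answer: 6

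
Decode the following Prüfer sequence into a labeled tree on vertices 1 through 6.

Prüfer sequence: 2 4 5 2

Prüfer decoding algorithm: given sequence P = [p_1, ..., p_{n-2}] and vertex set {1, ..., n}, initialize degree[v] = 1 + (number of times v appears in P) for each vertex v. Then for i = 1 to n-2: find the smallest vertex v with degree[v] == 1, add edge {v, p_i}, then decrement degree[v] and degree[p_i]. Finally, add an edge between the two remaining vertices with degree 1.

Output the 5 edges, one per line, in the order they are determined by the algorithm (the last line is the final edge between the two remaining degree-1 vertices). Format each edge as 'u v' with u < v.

Initial degrees: {1:1, 2:3, 3:1, 4:2, 5:2, 6:1}
Step 1: smallest deg-1 vertex = 1, p_1 = 2. Add edge {1,2}. Now deg[1]=0, deg[2]=2.
Step 2: smallest deg-1 vertex = 3, p_2 = 4. Add edge {3,4}. Now deg[3]=0, deg[4]=1.
Step 3: smallest deg-1 vertex = 4, p_3 = 5. Add edge {4,5}. Now deg[4]=0, deg[5]=1.
Step 4: smallest deg-1 vertex = 5, p_4 = 2. Add edge {2,5}. Now deg[5]=0, deg[2]=1.
Final: two remaining deg-1 vertices are 2, 6. Add edge {2,6}.

Answer: 1 2
3 4
4 5
2 5
2 6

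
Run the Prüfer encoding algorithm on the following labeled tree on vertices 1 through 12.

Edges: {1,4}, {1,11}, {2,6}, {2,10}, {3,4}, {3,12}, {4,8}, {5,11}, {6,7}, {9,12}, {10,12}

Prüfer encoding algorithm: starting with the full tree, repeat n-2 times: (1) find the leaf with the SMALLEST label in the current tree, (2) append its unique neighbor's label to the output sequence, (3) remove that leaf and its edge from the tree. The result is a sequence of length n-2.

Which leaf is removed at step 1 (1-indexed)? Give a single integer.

Step 1: current leaves = {5,7,8,9}. Remove leaf 5 (neighbor: 11).

Answer: 5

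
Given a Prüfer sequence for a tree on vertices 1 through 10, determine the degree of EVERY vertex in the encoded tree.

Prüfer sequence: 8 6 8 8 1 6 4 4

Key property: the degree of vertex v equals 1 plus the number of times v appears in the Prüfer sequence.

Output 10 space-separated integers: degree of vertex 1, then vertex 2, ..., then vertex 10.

p_1 = 8: count[8] becomes 1
p_2 = 6: count[6] becomes 1
p_3 = 8: count[8] becomes 2
p_4 = 8: count[8] becomes 3
p_5 = 1: count[1] becomes 1
p_6 = 6: count[6] becomes 2
p_7 = 4: count[4] becomes 1
p_8 = 4: count[4] becomes 2
Degrees (1 + count): deg[1]=1+1=2, deg[2]=1+0=1, deg[3]=1+0=1, deg[4]=1+2=3, deg[5]=1+0=1, deg[6]=1+2=3, deg[7]=1+0=1, deg[8]=1+3=4, deg[9]=1+0=1, deg[10]=1+0=1

Answer: 2 1 1 3 1 3 1 4 1 1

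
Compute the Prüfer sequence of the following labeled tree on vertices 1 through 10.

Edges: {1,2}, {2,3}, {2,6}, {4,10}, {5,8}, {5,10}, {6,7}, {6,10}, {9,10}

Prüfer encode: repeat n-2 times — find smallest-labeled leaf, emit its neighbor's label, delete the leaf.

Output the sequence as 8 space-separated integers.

Answer: 2 2 6 10 6 10 5 10

Derivation:
Step 1: leaves = {1,3,4,7,8,9}. Remove smallest leaf 1, emit neighbor 2.
Step 2: leaves = {3,4,7,8,9}. Remove smallest leaf 3, emit neighbor 2.
Step 3: leaves = {2,4,7,8,9}. Remove smallest leaf 2, emit neighbor 6.
Step 4: leaves = {4,7,8,9}. Remove smallest leaf 4, emit neighbor 10.
Step 5: leaves = {7,8,9}. Remove smallest leaf 7, emit neighbor 6.
Step 6: leaves = {6,8,9}. Remove smallest leaf 6, emit neighbor 10.
Step 7: leaves = {8,9}. Remove smallest leaf 8, emit neighbor 5.
Step 8: leaves = {5,9}. Remove smallest leaf 5, emit neighbor 10.
Done: 2 vertices remain (9, 10). Sequence = [2 2 6 10 6 10 5 10]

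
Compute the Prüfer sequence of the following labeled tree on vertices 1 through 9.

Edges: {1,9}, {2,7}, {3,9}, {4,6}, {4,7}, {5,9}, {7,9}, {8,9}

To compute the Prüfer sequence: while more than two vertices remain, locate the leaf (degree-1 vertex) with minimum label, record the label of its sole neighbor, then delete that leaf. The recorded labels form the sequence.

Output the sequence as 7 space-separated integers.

Answer: 9 7 9 9 4 7 9

Derivation:
Step 1: leaves = {1,2,3,5,6,8}. Remove smallest leaf 1, emit neighbor 9.
Step 2: leaves = {2,3,5,6,8}. Remove smallest leaf 2, emit neighbor 7.
Step 3: leaves = {3,5,6,8}. Remove smallest leaf 3, emit neighbor 9.
Step 4: leaves = {5,6,8}. Remove smallest leaf 5, emit neighbor 9.
Step 5: leaves = {6,8}. Remove smallest leaf 6, emit neighbor 4.
Step 6: leaves = {4,8}. Remove smallest leaf 4, emit neighbor 7.
Step 7: leaves = {7,8}. Remove smallest leaf 7, emit neighbor 9.
Done: 2 vertices remain (8, 9). Sequence = [9 7 9 9 4 7 9]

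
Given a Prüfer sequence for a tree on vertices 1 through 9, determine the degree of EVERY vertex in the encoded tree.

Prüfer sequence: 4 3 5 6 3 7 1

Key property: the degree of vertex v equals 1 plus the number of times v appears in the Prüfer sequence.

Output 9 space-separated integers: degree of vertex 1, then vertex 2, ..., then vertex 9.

p_1 = 4: count[4] becomes 1
p_2 = 3: count[3] becomes 1
p_3 = 5: count[5] becomes 1
p_4 = 6: count[6] becomes 1
p_5 = 3: count[3] becomes 2
p_6 = 7: count[7] becomes 1
p_7 = 1: count[1] becomes 1
Degrees (1 + count): deg[1]=1+1=2, deg[2]=1+0=1, deg[3]=1+2=3, deg[4]=1+1=2, deg[5]=1+1=2, deg[6]=1+1=2, deg[7]=1+1=2, deg[8]=1+0=1, deg[9]=1+0=1

Answer: 2 1 3 2 2 2 2 1 1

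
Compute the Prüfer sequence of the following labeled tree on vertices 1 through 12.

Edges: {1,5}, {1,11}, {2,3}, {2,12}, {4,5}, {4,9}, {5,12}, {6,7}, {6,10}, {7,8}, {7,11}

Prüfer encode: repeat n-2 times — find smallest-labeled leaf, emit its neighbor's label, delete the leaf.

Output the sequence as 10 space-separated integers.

Step 1: leaves = {3,8,9,10}. Remove smallest leaf 3, emit neighbor 2.
Step 2: leaves = {2,8,9,10}. Remove smallest leaf 2, emit neighbor 12.
Step 3: leaves = {8,9,10,12}. Remove smallest leaf 8, emit neighbor 7.
Step 4: leaves = {9,10,12}. Remove smallest leaf 9, emit neighbor 4.
Step 5: leaves = {4,10,12}. Remove smallest leaf 4, emit neighbor 5.
Step 6: leaves = {10,12}. Remove smallest leaf 10, emit neighbor 6.
Step 7: leaves = {6,12}. Remove smallest leaf 6, emit neighbor 7.
Step 8: leaves = {7,12}. Remove smallest leaf 7, emit neighbor 11.
Step 9: leaves = {11,12}. Remove smallest leaf 11, emit neighbor 1.
Step 10: leaves = {1,12}. Remove smallest leaf 1, emit neighbor 5.
Done: 2 vertices remain (5, 12). Sequence = [2 12 7 4 5 6 7 11 1 5]

Answer: 2 12 7 4 5 6 7 11 1 5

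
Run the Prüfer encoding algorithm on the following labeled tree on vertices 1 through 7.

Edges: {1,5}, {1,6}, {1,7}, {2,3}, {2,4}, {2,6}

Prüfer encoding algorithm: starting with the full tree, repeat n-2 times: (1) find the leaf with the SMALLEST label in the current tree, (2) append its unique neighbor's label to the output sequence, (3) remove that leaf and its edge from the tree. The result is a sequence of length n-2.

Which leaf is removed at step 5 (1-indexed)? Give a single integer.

Step 1: current leaves = {3,4,5,7}. Remove leaf 3 (neighbor: 2).
Step 2: current leaves = {4,5,7}. Remove leaf 4 (neighbor: 2).
Step 3: current leaves = {2,5,7}. Remove leaf 2 (neighbor: 6).
Step 4: current leaves = {5,6,7}. Remove leaf 5 (neighbor: 1).
Step 5: current leaves = {6,7}. Remove leaf 6 (neighbor: 1).

Answer: 6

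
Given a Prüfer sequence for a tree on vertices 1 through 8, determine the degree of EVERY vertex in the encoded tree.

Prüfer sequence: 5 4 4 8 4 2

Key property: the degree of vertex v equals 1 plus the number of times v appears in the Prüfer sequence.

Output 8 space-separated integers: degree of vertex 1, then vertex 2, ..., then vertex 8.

p_1 = 5: count[5] becomes 1
p_2 = 4: count[4] becomes 1
p_3 = 4: count[4] becomes 2
p_4 = 8: count[8] becomes 1
p_5 = 4: count[4] becomes 3
p_6 = 2: count[2] becomes 1
Degrees (1 + count): deg[1]=1+0=1, deg[2]=1+1=2, deg[3]=1+0=1, deg[4]=1+3=4, deg[5]=1+1=2, deg[6]=1+0=1, deg[7]=1+0=1, deg[8]=1+1=2

Answer: 1 2 1 4 2 1 1 2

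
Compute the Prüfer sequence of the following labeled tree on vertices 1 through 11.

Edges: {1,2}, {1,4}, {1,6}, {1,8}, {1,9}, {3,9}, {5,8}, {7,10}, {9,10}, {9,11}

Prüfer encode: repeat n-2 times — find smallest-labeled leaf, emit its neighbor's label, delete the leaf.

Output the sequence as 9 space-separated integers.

Step 1: leaves = {2,3,4,5,6,7,11}. Remove smallest leaf 2, emit neighbor 1.
Step 2: leaves = {3,4,5,6,7,11}. Remove smallest leaf 3, emit neighbor 9.
Step 3: leaves = {4,5,6,7,11}. Remove smallest leaf 4, emit neighbor 1.
Step 4: leaves = {5,6,7,11}. Remove smallest leaf 5, emit neighbor 8.
Step 5: leaves = {6,7,8,11}. Remove smallest leaf 6, emit neighbor 1.
Step 6: leaves = {7,8,11}. Remove smallest leaf 7, emit neighbor 10.
Step 7: leaves = {8,10,11}. Remove smallest leaf 8, emit neighbor 1.
Step 8: leaves = {1,10,11}. Remove smallest leaf 1, emit neighbor 9.
Step 9: leaves = {10,11}. Remove smallest leaf 10, emit neighbor 9.
Done: 2 vertices remain (9, 11). Sequence = [1 9 1 8 1 10 1 9 9]

Answer: 1 9 1 8 1 10 1 9 9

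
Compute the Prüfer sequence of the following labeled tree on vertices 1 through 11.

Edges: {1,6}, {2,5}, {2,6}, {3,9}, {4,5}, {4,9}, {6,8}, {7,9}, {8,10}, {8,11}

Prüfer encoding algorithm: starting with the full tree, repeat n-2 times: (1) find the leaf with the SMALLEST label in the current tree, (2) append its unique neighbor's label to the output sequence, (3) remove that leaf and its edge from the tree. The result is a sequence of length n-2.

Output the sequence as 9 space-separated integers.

Answer: 6 9 9 4 5 2 6 8 8

Derivation:
Step 1: leaves = {1,3,7,10,11}. Remove smallest leaf 1, emit neighbor 6.
Step 2: leaves = {3,7,10,11}. Remove smallest leaf 3, emit neighbor 9.
Step 3: leaves = {7,10,11}. Remove smallest leaf 7, emit neighbor 9.
Step 4: leaves = {9,10,11}. Remove smallest leaf 9, emit neighbor 4.
Step 5: leaves = {4,10,11}. Remove smallest leaf 4, emit neighbor 5.
Step 6: leaves = {5,10,11}. Remove smallest leaf 5, emit neighbor 2.
Step 7: leaves = {2,10,11}. Remove smallest leaf 2, emit neighbor 6.
Step 8: leaves = {6,10,11}. Remove smallest leaf 6, emit neighbor 8.
Step 9: leaves = {10,11}. Remove smallest leaf 10, emit neighbor 8.
Done: 2 vertices remain (8, 11). Sequence = [6 9 9 4 5 2 6 8 8]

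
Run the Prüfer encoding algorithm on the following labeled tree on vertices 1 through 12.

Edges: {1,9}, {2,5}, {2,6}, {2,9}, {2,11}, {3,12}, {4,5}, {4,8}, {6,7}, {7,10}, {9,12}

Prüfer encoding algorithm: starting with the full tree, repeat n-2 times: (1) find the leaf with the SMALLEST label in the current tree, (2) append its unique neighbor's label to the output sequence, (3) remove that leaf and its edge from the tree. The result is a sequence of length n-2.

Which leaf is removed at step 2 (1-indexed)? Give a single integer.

Step 1: current leaves = {1,3,8,10,11}. Remove leaf 1 (neighbor: 9).
Step 2: current leaves = {3,8,10,11}. Remove leaf 3 (neighbor: 12).

Answer: 3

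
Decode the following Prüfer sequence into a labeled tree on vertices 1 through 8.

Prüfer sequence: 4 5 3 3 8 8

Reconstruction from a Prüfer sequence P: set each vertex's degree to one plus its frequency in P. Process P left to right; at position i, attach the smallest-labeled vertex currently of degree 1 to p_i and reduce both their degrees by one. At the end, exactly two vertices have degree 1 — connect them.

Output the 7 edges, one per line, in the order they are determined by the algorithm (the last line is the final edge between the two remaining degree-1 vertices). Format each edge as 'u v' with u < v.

Answer: 1 4
2 5
3 4
3 5
3 8
6 8
7 8

Derivation:
Initial degrees: {1:1, 2:1, 3:3, 4:2, 5:2, 6:1, 7:1, 8:3}
Step 1: smallest deg-1 vertex = 1, p_1 = 4. Add edge {1,4}. Now deg[1]=0, deg[4]=1.
Step 2: smallest deg-1 vertex = 2, p_2 = 5. Add edge {2,5}. Now deg[2]=0, deg[5]=1.
Step 3: smallest deg-1 vertex = 4, p_3 = 3. Add edge {3,4}. Now deg[4]=0, deg[3]=2.
Step 4: smallest deg-1 vertex = 5, p_4 = 3. Add edge {3,5}. Now deg[5]=0, deg[3]=1.
Step 5: smallest deg-1 vertex = 3, p_5 = 8. Add edge {3,8}. Now deg[3]=0, deg[8]=2.
Step 6: smallest deg-1 vertex = 6, p_6 = 8. Add edge {6,8}. Now deg[6]=0, deg[8]=1.
Final: two remaining deg-1 vertices are 7, 8. Add edge {7,8}.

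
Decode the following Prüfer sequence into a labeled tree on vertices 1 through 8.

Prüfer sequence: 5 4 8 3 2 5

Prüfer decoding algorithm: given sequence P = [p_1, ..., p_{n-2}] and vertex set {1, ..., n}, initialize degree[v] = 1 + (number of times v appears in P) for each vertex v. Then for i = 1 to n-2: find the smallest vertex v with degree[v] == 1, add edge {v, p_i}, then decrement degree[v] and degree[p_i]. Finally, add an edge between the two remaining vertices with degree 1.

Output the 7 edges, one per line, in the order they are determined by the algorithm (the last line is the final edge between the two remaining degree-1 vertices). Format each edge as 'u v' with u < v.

Answer: 1 5
4 6
4 8
3 7
2 3
2 5
5 8

Derivation:
Initial degrees: {1:1, 2:2, 3:2, 4:2, 5:3, 6:1, 7:1, 8:2}
Step 1: smallest deg-1 vertex = 1, p_1 = 5. Add edge {1,5}. Now deg[1]=0, deg[5]=2.
Step 2: smallest deg-1 vertex = 6, p_2 = 4. Add edge {4,6}. Now deg[6]=0, deg[4]=1.
Step 3: smallest deg-1 vertex = 4, p_3 = 8. Add edge {4,8}. Now deg[4]=0, deg[8]=1.
Step 4: smallest deg-1 vertex = 7, p_4 = 3. Add edge {3,7}. Now deg[7]=0, deg[3]=1.
Step 5: smallest deg-1 vertex = 3, p_5 = 2. Add edge {2,3}. Now deg[3]=0, deg[2]=1.
Step 6: smallest deg-1 vertex = 2, p_6 = 5. Add edge {2,5}. Now deg[2]=0, deg[5]=1.
Final: two remaining deg-1 vertices are 5, 8. Add edge {5,8}.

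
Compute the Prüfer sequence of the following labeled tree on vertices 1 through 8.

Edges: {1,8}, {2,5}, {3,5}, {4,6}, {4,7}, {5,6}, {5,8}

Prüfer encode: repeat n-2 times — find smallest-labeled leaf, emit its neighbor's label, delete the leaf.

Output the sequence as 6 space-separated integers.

Step 1: leaves = {1,2,3,7}. Remove smallest leaf 1, emit neighbor 8.
Step 2: leaves = {2,3,7,8}. Remove smallest leaf 2, emit neighbor 5.
Step 3: leaves = {3,7,8}. Remove smallest leaf 3, emit neighbor 5.
Step 4: leaves = {7,8}. Remove smallest leaf 7, emit neighbor 4.
Step 5: leaves = {4,8}. Remove smallest leaf 4, emit neighbor 6.
Step 6: leaves = {6,8}. Remove smallest leaf 6, emit neighbor 5.
Done: 2 vertices remain (5, 8). Sequence = [8 5 5 4 6 5]

Answer: 8 5 5 4 6 5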